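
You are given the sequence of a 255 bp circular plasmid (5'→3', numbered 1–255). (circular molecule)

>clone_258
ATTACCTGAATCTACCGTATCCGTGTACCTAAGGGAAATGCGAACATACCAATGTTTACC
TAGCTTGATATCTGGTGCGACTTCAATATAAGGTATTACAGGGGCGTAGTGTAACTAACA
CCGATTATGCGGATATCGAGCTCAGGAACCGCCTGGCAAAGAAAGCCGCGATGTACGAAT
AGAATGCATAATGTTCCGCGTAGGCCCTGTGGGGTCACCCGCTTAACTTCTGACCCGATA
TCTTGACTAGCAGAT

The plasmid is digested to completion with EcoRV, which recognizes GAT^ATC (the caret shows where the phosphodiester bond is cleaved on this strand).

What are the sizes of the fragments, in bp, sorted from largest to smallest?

105, 85, 65 bp

EcoRV sites (GATATC) start at positions 67, 132, 237.
EcoRV cuts after base 3 of each site, so after positions 69, 134, 239.
Circular molecule, 3 cuts → 3 fragments:
  70–134 → 65 bp
  135–239 → 105 bp
  240–255 then 1–69 → 16 + 69 = 85 bp
Sorted largest to smallest: 105, 85, 65 bp.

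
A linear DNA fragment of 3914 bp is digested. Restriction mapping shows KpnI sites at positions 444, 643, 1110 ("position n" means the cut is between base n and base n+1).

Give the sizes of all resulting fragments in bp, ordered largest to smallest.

Linear molecule, 3 cuts → 4 fragments:
  444 − 0 = 444 bp
  643 − 444 = 199 bp
  1110 − 643 = 467 bp
  3914 − 1110 = 2804 bp
Sorted largest to smallest: 2804, 467, 444, 199 bp.

2804, 467, 444, 199 bp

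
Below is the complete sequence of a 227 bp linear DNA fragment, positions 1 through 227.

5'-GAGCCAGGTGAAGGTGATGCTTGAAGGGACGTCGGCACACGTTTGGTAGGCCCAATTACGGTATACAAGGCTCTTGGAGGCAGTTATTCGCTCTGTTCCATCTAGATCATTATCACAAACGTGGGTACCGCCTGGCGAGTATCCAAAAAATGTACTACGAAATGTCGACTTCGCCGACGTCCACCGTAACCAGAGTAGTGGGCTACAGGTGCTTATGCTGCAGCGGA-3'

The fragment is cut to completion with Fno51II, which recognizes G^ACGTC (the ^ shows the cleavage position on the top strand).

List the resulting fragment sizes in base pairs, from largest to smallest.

148, 51, 28 bp

Fno51II sites (GACGTC) start at positions 28, 176.
Fno51II cuts after the first base of each site, so after positions 28, 176.
Linear molecule, 2 cuts → 3 fragments:
  1–28 → 28 bp
  29–176 → 148 bp
  177–227 → 51 bp
Sorted largest to smallest: 148, 51, 28 bp.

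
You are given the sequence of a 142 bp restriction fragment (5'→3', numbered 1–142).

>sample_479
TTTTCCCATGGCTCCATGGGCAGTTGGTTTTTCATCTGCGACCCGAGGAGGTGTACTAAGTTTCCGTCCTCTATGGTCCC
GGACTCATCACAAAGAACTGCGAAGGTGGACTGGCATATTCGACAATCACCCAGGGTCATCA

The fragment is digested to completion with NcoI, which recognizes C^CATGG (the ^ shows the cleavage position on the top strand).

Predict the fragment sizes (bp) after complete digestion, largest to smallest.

128, 8, 6 bp

NcoI sites (CCATGG) start at positions 6, 14.
NcoI cuts after the first base of each site, so after positions 6, 14.
Linear molecule, 2 cuts → 3 fragments:
  1–6 → 6 bp
  7–14 → 8 bp
  15–142 → 128 bp
Sorted largest to smallest: 128, 8, 6 bp.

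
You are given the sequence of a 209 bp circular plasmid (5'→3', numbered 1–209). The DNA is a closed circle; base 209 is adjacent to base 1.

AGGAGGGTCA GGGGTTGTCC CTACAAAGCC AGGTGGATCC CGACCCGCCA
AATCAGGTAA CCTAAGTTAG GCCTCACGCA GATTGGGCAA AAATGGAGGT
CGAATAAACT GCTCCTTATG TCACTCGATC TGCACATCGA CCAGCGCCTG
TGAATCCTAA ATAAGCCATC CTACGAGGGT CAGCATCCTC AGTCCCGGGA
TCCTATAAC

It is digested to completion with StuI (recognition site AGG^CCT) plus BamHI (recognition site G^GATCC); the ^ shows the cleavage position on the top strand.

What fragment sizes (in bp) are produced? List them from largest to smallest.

The StuI site (AGGCCT) starts at position 69.
StuI cuts after base 3 of each site, so after position 71.
BamHI sites (GGATCC) start at positions 35, 198.
BamHI cuts after the first base of each site, so after positions 35, 198.
Combined cut positions: 35, 71, 198.
Circular molecule, 3 cuts → 3 fragments:
  36–71 → 36 bp
  72–198 → 127 bp
  199–209 then 1–35 → 11 + 35 = 46 bp
Sorted largest to smallest: 127, 46, 36 bp.

127, 46, 36 bp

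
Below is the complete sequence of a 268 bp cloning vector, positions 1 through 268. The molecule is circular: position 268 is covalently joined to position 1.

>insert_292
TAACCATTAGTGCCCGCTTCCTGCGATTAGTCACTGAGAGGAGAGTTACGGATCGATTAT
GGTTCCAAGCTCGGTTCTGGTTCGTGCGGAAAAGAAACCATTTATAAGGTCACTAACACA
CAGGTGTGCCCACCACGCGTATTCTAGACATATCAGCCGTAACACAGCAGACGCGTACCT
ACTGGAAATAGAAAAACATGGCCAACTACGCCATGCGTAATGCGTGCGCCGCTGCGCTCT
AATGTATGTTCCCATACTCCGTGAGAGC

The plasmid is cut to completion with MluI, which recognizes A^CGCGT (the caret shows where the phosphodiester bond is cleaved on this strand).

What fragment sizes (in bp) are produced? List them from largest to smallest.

232, 36 bp

MluI sites (ACGCGT) start at positions 135, 171.
MluI cuts after the first base of each site, so after positions 135, 171.
Circular molecule, 2 cuts → 2 fragments:
  136–171 → 36 bp
  172–268 then 1–135 → 97 + 135 = 232 bp
Sorted largest to smallest: 232, 36 bp.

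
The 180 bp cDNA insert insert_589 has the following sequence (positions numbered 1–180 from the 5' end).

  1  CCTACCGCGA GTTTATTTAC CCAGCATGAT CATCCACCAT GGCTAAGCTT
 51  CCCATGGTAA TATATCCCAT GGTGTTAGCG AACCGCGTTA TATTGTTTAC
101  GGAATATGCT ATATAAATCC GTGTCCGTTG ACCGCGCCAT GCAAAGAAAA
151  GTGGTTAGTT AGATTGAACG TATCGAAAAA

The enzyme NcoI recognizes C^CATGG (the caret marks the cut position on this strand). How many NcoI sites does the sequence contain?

3

CCATGG occurs starting at positions 37, 52, 67.
NcoI cuts at 3 sites.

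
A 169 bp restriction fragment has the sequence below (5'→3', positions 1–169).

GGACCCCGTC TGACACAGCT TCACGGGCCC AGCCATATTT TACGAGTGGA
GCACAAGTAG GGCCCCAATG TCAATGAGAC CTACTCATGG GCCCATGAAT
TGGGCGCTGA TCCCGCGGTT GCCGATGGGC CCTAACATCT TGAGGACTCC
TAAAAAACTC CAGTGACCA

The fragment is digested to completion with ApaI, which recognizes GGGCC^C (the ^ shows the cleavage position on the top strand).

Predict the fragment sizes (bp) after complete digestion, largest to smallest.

ApaI sites (GGGCCC) start at positions 25, 60, 89, 127.
ApaI cuts after base 5 of each site (before the last base), so after positions 29, 64, 93, 131.
Linear molecule, 4 cuts → 5 fragments:
  1–29 → 29 bp
  30–64 → 35 bp
  65–93 → 29 bp
  94–131 → 38 bp
  132–169 → 38 bp
Sorted largest to smallest: 38, 38, 35, 29, 29 bp.

38, 38, 35, 29, 29 bp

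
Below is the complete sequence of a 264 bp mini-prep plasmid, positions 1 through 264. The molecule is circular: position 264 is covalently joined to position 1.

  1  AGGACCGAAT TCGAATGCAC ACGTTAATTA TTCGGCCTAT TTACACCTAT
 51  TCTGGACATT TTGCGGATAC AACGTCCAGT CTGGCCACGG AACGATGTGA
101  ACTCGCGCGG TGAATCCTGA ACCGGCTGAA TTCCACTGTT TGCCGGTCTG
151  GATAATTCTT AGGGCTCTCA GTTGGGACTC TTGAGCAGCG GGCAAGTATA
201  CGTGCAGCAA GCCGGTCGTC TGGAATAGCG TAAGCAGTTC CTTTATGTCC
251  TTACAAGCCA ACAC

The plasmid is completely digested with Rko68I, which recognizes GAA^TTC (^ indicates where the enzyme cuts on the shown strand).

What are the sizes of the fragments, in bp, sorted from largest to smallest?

143, 121 bp

Rko68I sites (GAATTC) start at positions 7, 128.
Rko68I cuts after base 3 of each site, so after positions 9, 130.
Circular molecule, 2 cuts → 2 fragments:
  10–130 → 121 bp
  131–264 then 1–9 → 134 + 9 = 143 bp
Sorted largest to smallest: 143, 121 bp.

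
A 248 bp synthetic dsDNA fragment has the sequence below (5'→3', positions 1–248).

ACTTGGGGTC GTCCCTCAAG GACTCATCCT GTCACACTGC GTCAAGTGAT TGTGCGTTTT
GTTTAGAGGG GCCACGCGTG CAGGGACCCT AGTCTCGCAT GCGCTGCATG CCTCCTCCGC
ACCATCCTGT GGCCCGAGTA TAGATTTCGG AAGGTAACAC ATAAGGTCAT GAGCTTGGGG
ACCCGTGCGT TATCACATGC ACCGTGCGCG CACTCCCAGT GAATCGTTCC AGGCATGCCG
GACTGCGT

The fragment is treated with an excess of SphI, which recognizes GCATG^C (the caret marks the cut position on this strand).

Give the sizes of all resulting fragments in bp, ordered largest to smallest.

SphI sites (GCATGC) start at positions 97, 106, 233.
SphI cuts after base 5 of each site (before the last base), so after positions 101, 110, 237.
Linear molecule, 3 cuts → 4 fragments:
  1–101 → 101 bp
  102–110 → 9 bp
  111–237 → 127 bp
  238–248 → 11 bp
Sorted largest to smallest: 127, 101, 11, 9 bp.

127, 101, 11, 9 bp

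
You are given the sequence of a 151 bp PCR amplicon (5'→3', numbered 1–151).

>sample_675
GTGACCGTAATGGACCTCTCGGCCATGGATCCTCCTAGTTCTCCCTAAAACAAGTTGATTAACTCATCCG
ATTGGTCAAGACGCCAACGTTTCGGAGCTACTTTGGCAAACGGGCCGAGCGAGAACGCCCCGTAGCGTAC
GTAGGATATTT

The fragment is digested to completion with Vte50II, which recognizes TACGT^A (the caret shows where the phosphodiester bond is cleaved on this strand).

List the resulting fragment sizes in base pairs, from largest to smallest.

142, 9 bp

The Vte50II site (TACGTA) starts at position 138.
Vte50II cuts after base 5 of each site (before the last base), so after position 142.
Linear molecule, 1 cut → 2 fragments:
  1–142 → 142 bp
  143–151 → 9 bp
Sorted largest to smallest: 142, 9 bp.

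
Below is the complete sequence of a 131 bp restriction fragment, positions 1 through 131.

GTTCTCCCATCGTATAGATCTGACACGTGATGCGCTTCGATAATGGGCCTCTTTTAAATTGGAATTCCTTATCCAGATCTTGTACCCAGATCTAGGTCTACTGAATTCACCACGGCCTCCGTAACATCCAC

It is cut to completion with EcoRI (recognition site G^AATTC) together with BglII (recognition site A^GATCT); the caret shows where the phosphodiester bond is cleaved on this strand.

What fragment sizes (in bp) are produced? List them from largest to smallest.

EcoRI sites (GAATTC) start at positions 62, 103.
EcoRI cuts after the first base of each site, so after positions 62, 103.
BglII sites (AGATCT) start at positions 16, 75, 88.
BglII cuts after the first base of each site, so after positions 16, 75, 88.
Combined cut positions: 16, 62, 75, 88, 103.
Linear molecule, 5 cuts → 6 fragments:
  1–16 → 16 bp
  17–62 → 46 bp
  63–75 → 13 bp
  76–88 → 13 bp
  89–103 → 15 bp
  104–131 → 28 bp
Sorted largest to smallest: 46, 28, 16, 15, 13, 13 bp.

46, 28, 16, 15, 13, 13 bp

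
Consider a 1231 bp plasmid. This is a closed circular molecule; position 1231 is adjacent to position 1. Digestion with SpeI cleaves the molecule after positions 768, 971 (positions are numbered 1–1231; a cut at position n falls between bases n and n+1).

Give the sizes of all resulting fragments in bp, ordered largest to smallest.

1028, 203 bp

Circular molecule, 2 cuts → 2 fragments:
  971 − 768 = 203 bp
  wrap: 1231 − 971 + 768 = 1028 bp
Sorted largest to smallest: 1028, 203 bp.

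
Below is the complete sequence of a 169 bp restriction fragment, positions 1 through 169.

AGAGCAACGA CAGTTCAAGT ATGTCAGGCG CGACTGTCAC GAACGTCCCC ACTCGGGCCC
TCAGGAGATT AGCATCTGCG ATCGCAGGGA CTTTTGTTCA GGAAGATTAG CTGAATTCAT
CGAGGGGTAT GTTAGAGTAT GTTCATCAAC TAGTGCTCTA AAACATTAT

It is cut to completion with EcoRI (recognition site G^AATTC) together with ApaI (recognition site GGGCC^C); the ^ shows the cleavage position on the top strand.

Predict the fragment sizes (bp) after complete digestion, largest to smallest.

The EcoRI site (GAATTC) starts at position 113.
EcoRI cuts after the first base of each site, so after position 113.
The ApaI site (GGGCCC) starts at position 55.
ApaI cuts after base 5 of each site (before the last base), so after position 59.
Combined cut positions: 59, 113.
Linear molecule, 2 cuts → 3 fragments:
  1–59 → 59 bp
  60–113 → 54 bp
  114–169 → 56 bp
Sorted largest to smallest: 59, 56, 54 bp.

59, 56, 54 bp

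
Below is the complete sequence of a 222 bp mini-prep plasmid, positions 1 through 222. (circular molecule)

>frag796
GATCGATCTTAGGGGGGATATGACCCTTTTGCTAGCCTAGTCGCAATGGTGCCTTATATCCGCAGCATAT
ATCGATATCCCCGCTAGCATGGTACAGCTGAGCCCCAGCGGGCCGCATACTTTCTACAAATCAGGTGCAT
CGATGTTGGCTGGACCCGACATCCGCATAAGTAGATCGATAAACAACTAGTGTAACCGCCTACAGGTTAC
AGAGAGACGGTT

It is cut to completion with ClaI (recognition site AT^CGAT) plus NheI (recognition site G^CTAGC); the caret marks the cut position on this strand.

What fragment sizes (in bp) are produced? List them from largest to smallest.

57, 49, 41, 36, 28, 11 bp

ClaI sites (ATCGAT) start at positions 2, 71, 139, 175.
ClaI cuts after base 2 of each site, so after positions 3, 72, 140, 176.
NheI sites (GCTAGC) start at positions 31, 83.
NheI cuts after the first base of each site, so after positions 31, 83.
Combined cut positions: 3, 31, 72, 83, 140, 176.
Circular molecule, 6 cuts → 6 fragments:
  4–31 → 28 bp
  32–72 → 41 bp
  73–83 → 11 bp
  84–140 → 57 bp
  141–176 → 36 bp
  177–222 then 1–3 → 46 + 3 = 49 bp
Sorted largest to smallest: 57, 49, 41, 36, 28, 11 bp.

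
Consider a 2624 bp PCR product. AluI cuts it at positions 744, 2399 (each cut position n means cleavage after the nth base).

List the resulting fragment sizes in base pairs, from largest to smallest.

Linear molecule, 2 cuts → 3 fragments:
  744 − 0 = 744 bp
  2399 − 744 = 1655 bp
  2624 − 2399 = 225 bp
Sorted largest to smallest: 1655, 744, 225 bp.

1655, 744, 225 bp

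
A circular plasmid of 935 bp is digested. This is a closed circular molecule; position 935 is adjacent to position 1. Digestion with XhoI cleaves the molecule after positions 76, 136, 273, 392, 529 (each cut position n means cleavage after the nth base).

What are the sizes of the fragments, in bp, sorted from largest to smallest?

Circular molecule, 5 cuts → 5 fragments:
  136 − 76 = 60 bp
  273 − 136 = 137 bp
  392 − 273 = 119 bp
  529 − 392 = 137 bp
  wrap: 935 − 529 + 76 = 482 bp
Sorted largest to smallest: 482, 137, 137, 119, 60 bp.

482, 137, 137, 119, 60 bp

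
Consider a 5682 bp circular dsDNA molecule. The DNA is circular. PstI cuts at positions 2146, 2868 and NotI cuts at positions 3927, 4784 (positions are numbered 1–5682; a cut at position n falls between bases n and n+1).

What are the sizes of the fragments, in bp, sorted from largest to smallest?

3044, 1059, 857, 722 bp

Combined cut positions (sorted): 2146, 2868, 3927, 4784.
Circular molecule, 4 cuts → 4 fragments:
  2868 − 2146 = 722 bp
  3927 − 2868 = 1059 bp
  4784 − 3927 = 857 bp
  wrap: 5682 − 4784 + 2146 = 3044 bp
Sorted largest to smallest: 3044, 1059, 857, 722 bp.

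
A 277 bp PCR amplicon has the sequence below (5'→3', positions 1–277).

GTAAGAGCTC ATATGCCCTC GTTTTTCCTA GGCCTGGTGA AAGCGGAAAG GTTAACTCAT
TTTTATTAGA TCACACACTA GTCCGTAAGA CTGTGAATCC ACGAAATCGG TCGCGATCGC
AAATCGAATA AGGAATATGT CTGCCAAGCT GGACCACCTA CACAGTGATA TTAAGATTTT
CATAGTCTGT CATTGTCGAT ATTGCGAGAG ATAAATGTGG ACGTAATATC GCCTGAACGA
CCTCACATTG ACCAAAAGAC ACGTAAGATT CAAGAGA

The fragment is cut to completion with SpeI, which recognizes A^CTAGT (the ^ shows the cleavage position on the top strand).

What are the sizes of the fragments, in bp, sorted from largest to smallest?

The SpeI site (ACTAGT) starts at position 77.
SpeI cuts after the first base of each site, so after position 77.
Linear molecule, 1 cut → 2 fragments:
  1–77 → 77 bp
  78–277 → 200 bp
Sorted largest to smallest: 200, 77 bp.

200, 77 bp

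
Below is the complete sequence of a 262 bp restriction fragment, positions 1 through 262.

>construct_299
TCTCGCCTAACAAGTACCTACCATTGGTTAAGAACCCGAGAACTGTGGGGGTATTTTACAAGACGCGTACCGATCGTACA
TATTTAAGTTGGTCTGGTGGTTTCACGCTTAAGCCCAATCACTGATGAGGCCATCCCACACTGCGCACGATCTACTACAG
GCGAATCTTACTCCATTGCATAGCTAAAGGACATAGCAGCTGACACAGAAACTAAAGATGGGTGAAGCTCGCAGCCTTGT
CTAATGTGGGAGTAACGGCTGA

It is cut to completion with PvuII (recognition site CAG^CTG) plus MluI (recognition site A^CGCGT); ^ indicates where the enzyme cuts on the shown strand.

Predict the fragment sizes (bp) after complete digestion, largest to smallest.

136, 63, 63 bp

The PvuII site (CAGCTG) starts at position 197.
PvuII cuts after base 3 of each site, so after position 199.
The MluI site (ACGCGT) starts at position 63.
MluI cuts after the first base of each site, so after position 63.
Combined cut positions: 63, 199.
Linear molecule, 2 cuts → 3 fragments:
  1–63 → 63 bp
  64–199 → 136 bp
  200–262 → 63 bp
Sorted largest to smallest: 136, 63, 63 bp.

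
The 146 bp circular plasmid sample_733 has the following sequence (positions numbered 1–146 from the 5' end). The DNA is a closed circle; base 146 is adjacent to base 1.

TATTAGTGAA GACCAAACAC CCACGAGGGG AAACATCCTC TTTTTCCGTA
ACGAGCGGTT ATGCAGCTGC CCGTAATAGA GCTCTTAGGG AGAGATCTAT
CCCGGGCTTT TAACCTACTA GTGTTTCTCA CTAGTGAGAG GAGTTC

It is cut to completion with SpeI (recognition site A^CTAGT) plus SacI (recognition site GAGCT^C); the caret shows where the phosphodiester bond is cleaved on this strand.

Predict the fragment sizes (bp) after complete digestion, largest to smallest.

SpeI sites (ACTAGT) start at positions 117, 130.
SpeI cuts after the first base of each site, so after positions 117, 130.
The SacI site (GAGCTC) starts at position 79.
SacI cuts after base 5 of each site (before the last base), so after position 83.
Combined cut positions: 83, 117, 130.
Circular molecule, 3 cuts → 3 fragments:
  84–117 → 34 bp
  118–130 → 13 bp
  131–146 then 1–83 → 16 + 83 = 99 bp
Sorted largest to smallest: 99, 34, 13 bp.

99, 34, 13 bp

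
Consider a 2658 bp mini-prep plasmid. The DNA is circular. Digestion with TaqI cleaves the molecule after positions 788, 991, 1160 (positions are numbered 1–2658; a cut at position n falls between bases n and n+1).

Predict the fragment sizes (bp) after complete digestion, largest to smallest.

2286, 203, 169 bp

Circular molecule, 3 cuts → 3 fragments:
  991 − 788 = 203 bp
  1160 − 991 = 169 bp
  wrap: 2658 − 1160 + 788 = 2286 bp
Sorted largest to smallest: 2286, 203, 169 bp.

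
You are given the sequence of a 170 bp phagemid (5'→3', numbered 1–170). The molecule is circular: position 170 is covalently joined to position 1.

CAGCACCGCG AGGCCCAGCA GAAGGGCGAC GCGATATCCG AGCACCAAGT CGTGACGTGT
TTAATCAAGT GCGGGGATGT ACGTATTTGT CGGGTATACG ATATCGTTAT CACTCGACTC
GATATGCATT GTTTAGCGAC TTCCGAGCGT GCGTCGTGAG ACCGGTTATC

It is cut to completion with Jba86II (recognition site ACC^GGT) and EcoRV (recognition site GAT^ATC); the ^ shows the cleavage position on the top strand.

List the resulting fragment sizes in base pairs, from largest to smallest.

The Jba86II site (ACCGGT) starts at position 161.
Jba86II cuts after base 3 of each site, so after position 163.
EcoRV sites (GATATC) start at positions 33, 100.
EcoRV cuts after base 3 of each site, so after positions 35, 102.
Combined cut positions: 35, 102, 163.
Circular molecule, 3 cuts → 3 fragments:
  36–102 → 67 bp
  103–163 → 61 bp
  164–170 then 1–35 → 7 + 35 = 42 bp
Sorted largest to smallest: 67, 61, 42 bp.

67, 61, 42 bp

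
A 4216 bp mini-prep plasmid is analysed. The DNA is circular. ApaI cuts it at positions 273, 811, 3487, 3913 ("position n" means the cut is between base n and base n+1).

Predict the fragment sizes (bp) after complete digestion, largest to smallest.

Circular molecule, 4 cuts → 4 fragments:
  811 − 273 = 538 bp
  3487 − 811 = 2676 bp
  3913 − 3487 = 426 bp
  wrap: 4216 − 3913 + 273 = 576 bp
Sorted largest to smallest: 2676, 576, 538, 426 bp.

2676, 576, 538, 426 bp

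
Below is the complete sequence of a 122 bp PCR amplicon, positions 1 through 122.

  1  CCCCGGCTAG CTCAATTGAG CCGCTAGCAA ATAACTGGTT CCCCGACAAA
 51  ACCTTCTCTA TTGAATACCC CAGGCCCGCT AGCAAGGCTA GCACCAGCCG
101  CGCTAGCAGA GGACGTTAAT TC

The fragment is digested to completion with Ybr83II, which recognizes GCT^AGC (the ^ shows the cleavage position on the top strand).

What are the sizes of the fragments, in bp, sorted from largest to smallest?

Ybr83II sites (GCTAGC) start at positions 6, 23, 78, 87, 102.
Ybr83II cuts after base 3 of each site, so after positions 8, 25, 80, 89, 104.
Linear molecule, 5 cuts → 6 fragments:
  1–8 → 8 bp
  9–25 → 17 bp
  26–80 → 55 bp
  81–89 → 9 bp
  90–104 → 15 bp
  105–122 → 18 bp
Sorted largest to smallest: 55, 18, 17, 15, 9, 8 bp.

55, 18, 17, 15, 9, 8 bp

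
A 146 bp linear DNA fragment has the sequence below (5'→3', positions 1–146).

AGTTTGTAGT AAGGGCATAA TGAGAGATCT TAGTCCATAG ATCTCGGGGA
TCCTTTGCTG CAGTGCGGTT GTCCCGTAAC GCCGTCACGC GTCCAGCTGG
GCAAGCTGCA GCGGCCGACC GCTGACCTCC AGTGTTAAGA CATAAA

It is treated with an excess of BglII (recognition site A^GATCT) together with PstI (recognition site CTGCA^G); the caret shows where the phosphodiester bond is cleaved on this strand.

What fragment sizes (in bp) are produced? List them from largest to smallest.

BglII sites (AGATCT) start at positions 25, 39.
BglII cuts after the first base of each site, so after positions 25, 39.
PstI sites (CTGCAG) start at positions 58, 106.
PstI cuts after base 5 of each site (before the last base), so after positions 62, 110.
Combined cut positions: 25, 39, 62, 110.
Linear molecule, 4 cuts → 5 fragments:
  1–25 → 25 bp
  26–39 → 14 bp
  40–62 → 23 bp
  63–110 → 48 bp
  111–146 → 36 bp
Sorted largest to smallest: 48, 36, 25, 23, 14 bp.

48, 36, 25, 23, 14 bp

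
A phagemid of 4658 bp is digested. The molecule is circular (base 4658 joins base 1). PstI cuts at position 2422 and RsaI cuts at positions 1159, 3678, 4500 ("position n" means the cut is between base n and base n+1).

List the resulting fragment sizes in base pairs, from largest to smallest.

1317, 1263, 1256, 822 bp

Combined cut positions (sorted): 1159, 2422, 3678, 4500.
Circular molecule, 4 cuts → 4 fragments:
  2422 − 1159 = 1263 bp
  3678 − 2422 = 1256 bp
  4500 − 3678 = 822 bp
  wrap: 4658 − 4500 + 1159 = 1317 bp
Sorted largest to smallest: 1317, 1263, 1256, 822 bp.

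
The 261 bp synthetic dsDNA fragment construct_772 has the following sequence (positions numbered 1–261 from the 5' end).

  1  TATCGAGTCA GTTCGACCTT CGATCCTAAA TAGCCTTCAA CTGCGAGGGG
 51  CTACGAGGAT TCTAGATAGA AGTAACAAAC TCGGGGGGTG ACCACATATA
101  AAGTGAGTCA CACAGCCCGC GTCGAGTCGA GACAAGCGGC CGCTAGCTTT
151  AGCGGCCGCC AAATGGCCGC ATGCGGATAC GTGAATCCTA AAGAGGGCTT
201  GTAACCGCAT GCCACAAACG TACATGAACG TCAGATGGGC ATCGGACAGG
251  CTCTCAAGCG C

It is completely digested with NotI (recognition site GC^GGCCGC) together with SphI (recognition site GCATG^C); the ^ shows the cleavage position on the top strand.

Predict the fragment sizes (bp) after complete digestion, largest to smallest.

NotI sites (GCGGCCGC) start at positions 136, 152.
NotI cuts after base 2 of each site, so after positions 137, 153.
SphI sites (GCATGC) start at positions 169, 207.
SphI cuts after base 5 of each site (before the last base), so after positions 173, 211.
Combined cut positions: 137, 153, 173, 211.
Linear molecule, 4 cuts → 5 fragments:
  1–137 → 137 bp
  138–153 → 16 bp
  154–173 → 20 bp
  174–211 → 38 bp
  212–261 → 50 bp
Sorted largest to smallest: 137, 50, 38, 20, 16 bp.

137, 50, 38, 20, 16 bp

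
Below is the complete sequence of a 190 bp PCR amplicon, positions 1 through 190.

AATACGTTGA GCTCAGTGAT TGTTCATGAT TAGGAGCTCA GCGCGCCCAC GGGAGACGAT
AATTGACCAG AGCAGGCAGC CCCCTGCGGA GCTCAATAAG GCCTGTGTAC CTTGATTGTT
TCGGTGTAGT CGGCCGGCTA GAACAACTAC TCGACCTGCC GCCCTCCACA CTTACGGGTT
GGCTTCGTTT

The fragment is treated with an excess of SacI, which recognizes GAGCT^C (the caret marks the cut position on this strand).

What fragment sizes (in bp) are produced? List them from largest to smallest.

97, 55, 25, 13 bp

SacI sites (GAGCTC) start at positions 9, 34, 89.
SacI cuts after base 5 of each site (before the last base), so after positions 13, 38, 93.
Linear molecule, 3 cuts → 4 fragments:
  1–13 → 13 bp
  14–38 → 25 bp
  39–93 → 55 bp
  94–190 → 97 bp
Sorted largest to smallest: 97, 55, 25, 13 bp.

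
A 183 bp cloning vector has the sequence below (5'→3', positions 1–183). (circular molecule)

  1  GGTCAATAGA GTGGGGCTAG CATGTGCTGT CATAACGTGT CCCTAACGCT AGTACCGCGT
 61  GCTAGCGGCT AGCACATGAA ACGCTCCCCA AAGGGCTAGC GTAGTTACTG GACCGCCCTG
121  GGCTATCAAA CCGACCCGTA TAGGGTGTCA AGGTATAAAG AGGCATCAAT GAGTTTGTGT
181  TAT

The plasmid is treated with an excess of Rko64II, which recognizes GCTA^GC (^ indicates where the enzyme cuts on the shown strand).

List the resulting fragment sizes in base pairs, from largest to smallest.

104, 45, 27, 7 bp

Rko64II sites (GCTAGC) start at positions 16, 61, 68, 95.
Rko64II cuts after base 4 of each site, so after positions 19, 64, 71, 98.
Circular molecule, 4 cuts → 4 fragments:
  20–64 → 45 bp
  65–71 → 7 bp
  72–98 → 27 bp
  99–183 then 1–19 → 85 + 19 = 104 bp
Sorted largest to smallest: 104, 45, 27, 7 bp.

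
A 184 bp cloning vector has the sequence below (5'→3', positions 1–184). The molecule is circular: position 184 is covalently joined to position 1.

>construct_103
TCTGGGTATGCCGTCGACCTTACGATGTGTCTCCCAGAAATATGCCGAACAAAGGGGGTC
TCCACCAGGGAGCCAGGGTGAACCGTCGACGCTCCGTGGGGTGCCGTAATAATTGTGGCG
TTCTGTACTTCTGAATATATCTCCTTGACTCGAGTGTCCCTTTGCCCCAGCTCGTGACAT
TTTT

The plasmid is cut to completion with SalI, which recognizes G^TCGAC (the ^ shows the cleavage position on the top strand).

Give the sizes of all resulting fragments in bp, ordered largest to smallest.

112, 72 bp

SalI sites (GTCGAC) start at positions 13, 85.
SalI cuts after the first base of each site, so after positions 13, 85.
Circular molecule, 2 cuts → 2 fragments:
  14–85 → 72 bp
  86–184 then 1–13 → 99 + 13 = 112 bp
Sorted largest to smallest: 112, 72 bp.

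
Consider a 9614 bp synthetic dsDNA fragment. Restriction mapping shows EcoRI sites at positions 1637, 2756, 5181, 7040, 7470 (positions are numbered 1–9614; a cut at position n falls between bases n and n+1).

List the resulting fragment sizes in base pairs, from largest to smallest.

2425, 2144, 1859, 1637, 1119, 430 bp

Linear molecule, 5 cuts → 6 fragments:
  1637 − 0 = 1637 bp
  2756 − 1637 = 1119 bp
  5181 − 2756 = 2425 bp
  7040 − 5181 = 1859 bp
  7470 − 7040 = 430 bp
  9614 − 7470 = 2144 bp
Sorted largest to smallest: 2425, 2144, 1859, 1637, 1119, 430 bp.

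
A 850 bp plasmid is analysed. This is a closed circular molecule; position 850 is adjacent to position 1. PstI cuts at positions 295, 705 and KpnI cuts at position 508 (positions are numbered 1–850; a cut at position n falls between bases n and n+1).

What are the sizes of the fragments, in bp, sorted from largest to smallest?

Combined cut positions (sorted): 295, 508, 705.
Circular molecule, 3 cuts → 3 fragments:
  508 − 295 = 213 bp
  705 − 508 = 197 bp
  wrap: 850 − 705 + 295 = 440 bp
Sorted largest to smallest: 440, 213, 197 bp.

440, 213, 197 bp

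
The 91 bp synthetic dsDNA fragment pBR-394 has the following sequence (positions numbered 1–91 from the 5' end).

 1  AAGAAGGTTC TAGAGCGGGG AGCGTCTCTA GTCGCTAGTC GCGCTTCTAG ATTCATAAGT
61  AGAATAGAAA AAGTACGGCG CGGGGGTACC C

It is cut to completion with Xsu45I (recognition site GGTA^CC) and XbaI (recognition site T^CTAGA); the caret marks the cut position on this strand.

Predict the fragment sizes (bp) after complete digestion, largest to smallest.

42, 37, 9, 3 bp

The Xsu45I site (GGTACC) starts at position 85.
Xsu45I cuts after base 4 of each site, so after position 88.
XbaI sites (TCTAGA) start at positions 9, 46.
XbaI cuts after the first base of each site, so after positions 9, 46.
Combined cut positions: 9, 46, 88.
Linear molecule, 3 cuts → 4 fragments:
  1–9 → 9 bp
  10–46 → 37 bp
  47–88 → 42 bp
  89–91 → 3 bp
Sorted largest to smallest: 42, 37, 9, 3 bp.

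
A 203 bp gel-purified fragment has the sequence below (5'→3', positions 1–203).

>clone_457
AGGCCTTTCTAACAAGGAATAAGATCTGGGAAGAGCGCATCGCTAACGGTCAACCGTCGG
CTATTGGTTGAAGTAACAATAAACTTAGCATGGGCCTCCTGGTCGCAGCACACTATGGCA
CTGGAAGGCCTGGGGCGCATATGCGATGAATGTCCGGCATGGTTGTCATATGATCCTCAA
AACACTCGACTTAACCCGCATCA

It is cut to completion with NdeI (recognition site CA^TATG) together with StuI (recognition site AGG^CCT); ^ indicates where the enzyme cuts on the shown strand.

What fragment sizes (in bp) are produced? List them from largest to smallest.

NdeI sites (CATATG) start at positions 138, 167.
NdeI cuts after base 2 of each site, so after positions 139, 168.
StuI sites (AGGCCT) start at positions 1, 126.
StuI cuts after base 3 of each site, so after positions 3, 128.
Combined cut positions: 3, 128, 139, 168.
Linear molecule, 4 cuts → 5 fragments:
  1–3 → 3 bp
  4–128 → 125 bp
  129–139 → 11 bp
  140–168 → 29 bp
  169–203 → 35 bp
Sorted largest to smallest: 125, 35, 29, 11, 3 bp.

125, 35, 29, 11, 3 bp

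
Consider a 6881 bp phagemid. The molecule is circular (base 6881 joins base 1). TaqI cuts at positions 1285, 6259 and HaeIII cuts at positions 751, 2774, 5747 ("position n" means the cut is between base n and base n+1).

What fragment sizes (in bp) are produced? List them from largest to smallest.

2973, 1489, 1373, 534, 512 bp

Combined cut positions (sorted): 751, 1285, 2774, 5747, 6259.
Circular molecule, 5 cuts → 5 fragments:
  1285 − 751 = 534 bp
  2774 − 1285 = 1489 bp
  5747 − 2774 = 2973 bp
  6259 − 5747 = 512 bp
  wrap: 6881 − 6259 + 751 = 1373 bp
Sorted largest to smallest: 2973, 1489, 1373, 534, 512 bp.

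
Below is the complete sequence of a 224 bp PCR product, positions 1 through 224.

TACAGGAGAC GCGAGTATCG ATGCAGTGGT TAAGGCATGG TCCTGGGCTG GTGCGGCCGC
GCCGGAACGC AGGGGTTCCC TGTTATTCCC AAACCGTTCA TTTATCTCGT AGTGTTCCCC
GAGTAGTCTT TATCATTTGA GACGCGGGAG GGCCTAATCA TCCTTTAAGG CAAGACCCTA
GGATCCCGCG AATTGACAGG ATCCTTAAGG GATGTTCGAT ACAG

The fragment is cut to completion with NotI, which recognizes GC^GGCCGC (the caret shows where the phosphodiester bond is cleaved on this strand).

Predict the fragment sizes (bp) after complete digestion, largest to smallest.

170, 54 bp

The NotI site (GCGGCCGC) starts at position 53.
NotI cuts after base 2 of each site, so after position 54.
Linear molecule, 1 cut → 2 fragments:
  1–54 → 54 bp
  55–224 → 170 bp
Sorted largest to smallest: 170, 54 bp.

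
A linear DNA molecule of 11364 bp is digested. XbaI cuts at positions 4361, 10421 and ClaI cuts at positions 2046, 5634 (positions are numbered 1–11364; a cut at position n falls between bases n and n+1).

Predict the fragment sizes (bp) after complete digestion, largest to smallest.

Combined cut positions (sorted): 2046, 4361, 5634, 10421.
Linear molecule, 4 cuts → 5 fragments:
  2046 − 0 = 2046 bp
  4361 − 2046 = 2315 bp
  5634 − 4361 = 1273 bp
  10421 − 5634 = 4787 bp
  11364 − 10421 = 943 bp
Sorted largest to smallest: 4787, 2315, 2046, 1273, 943 bp.

4787, 2315, 2046, 1273, 943 bp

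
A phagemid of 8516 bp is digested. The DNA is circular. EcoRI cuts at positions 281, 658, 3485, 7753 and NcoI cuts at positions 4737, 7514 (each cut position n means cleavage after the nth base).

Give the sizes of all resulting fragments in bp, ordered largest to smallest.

2827, 2777, 1252, 1044, 377, 239 bp

Combined cut positions (sorted): 281, 658, 3485, 4737, 7514, 7753.
Circular molecule, 6 cuts → 6 fragments:
  658 − 281 = 377 bp
  3485 − 658 = 2827 bp
  4737 − 3485 = 1252 bp
  7514 − 4737 = 2777 bp
  7753 − 7514 = 239 bp
  wrap: 8516 − 7753 + 281 = 1044 bp
Sorted largest to smallest: 2827, 2777, 1252, 1044, 377, 239 bp.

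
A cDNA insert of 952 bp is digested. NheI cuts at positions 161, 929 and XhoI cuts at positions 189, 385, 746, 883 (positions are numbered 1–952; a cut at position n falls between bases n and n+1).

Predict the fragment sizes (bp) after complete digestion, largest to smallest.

Combined cut positions (sorted): 161, 189, 385, 746, 883, 929.
Linear molecule, 6 cuts → 7 fragments:
  161 − 0 = 161 bp
  189 − 161 = 28 bp
  385 − 189 = 196 bp
  746 − 385 = 361 bp
  883 − 746 = 137 bp
  929 − 883 = 46 bp
  952 − 929 = 23 bp
Sorted largest to smallest: 361, 196, 161, 137, 46, 28, 23 bp.

361, 196, 161, 137, 46, 28, 23 bp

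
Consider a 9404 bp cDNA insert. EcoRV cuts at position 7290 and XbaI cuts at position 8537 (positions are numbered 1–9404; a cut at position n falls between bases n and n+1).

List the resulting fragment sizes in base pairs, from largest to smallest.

Combined cut positions (sorted): 7290, 8537.
Linear molecule, 2 cuts → 3 fragments:
  7290 − 0 = 7290 bp
  8537 − 7290 = 1247 bp
  9404 − 8537 = 867 bp
Sorted largest to smallest: 7290, 1247, 867 bp.

7290, 1247, 867 bp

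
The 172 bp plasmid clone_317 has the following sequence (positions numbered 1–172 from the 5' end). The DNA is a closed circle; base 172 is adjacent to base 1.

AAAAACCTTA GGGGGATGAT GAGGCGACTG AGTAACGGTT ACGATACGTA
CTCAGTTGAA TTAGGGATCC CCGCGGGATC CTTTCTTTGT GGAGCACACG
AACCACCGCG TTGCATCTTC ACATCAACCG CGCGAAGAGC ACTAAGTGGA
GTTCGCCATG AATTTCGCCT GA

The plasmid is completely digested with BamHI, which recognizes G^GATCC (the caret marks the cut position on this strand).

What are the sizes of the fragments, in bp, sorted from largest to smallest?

BamHI sites (GGATCC) start at positions 65, 76.
BamHI cuts after the first base of each site, so after positions 65, 76.
Circular molecule, 2 cuts → 2 fragments:
  66–76 → 11 bp
  77–172 then 1–65 → 96 + 65 = 161 bp
Sorted largest to smallest: 161, 11 bp.

161, 11 bp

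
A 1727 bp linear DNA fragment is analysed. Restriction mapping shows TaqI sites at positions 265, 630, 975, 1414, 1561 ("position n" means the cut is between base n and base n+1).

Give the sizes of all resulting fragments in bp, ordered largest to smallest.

Linear molecule, 5 cuts → 6 fragments:
  265 − 0 = 265 bp
  630 − 265 = 365 bp
  975 − 630 = 345 bp
  1414 − 975 = 439 bp
  1561 − 1414 = 147 bp
  1727 − 1561 = 166 bp
Sorted largest to smallest: 439, 365, 345, 265, 166, 147 bp.

439, 365, 345, 265, 166, 147 bp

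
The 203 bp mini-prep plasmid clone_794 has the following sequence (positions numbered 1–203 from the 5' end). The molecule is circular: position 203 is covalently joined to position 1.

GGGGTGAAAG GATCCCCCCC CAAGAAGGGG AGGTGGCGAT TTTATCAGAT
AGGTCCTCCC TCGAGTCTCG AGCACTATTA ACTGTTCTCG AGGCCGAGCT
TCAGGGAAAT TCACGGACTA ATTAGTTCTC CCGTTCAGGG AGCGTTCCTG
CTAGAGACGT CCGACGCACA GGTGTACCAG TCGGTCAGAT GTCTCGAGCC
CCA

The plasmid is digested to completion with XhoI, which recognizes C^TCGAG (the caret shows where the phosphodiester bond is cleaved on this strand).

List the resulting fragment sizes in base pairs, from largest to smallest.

106, 70, 20, 7 bp

XhoI sites (CTCGAG) start at positions 60, 67, 87, 193.
XhoI cuts after the first base of each site, so after positions 60, 67, 87, 193.
Circular molecule, 4 cuts → 4 fragments:
  61–67 → 7 bp
  68–87 → 20 bp
  88–193 → 106 bp
  194–203 then 1–60 → 10 + 60 = 70 bp
Sorted largest to smallest: 106, 70, 20, 7 bp.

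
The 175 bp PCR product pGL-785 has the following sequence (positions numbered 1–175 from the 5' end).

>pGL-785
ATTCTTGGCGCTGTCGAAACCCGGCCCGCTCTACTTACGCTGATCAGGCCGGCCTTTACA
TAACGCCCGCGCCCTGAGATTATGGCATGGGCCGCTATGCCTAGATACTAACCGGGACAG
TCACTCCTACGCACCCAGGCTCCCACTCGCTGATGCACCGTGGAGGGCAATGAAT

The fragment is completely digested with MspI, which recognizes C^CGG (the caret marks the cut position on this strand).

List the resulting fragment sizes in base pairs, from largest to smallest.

MspI sites (CCGG) start at positions 21, 49, 112.
MspI cuts after the first base of each site, so after positions 21, 49, 112.
Linear molecule, 3 cuts → 4 fragments:
  1–21 → 21 bp
  22–49 → 28 bp
  50–112 → 63 bp
  113–175 → 63 bp
Sorted largest to smallest: 63, 63, 28, 21 bp.

63, 63, 28, 21 bp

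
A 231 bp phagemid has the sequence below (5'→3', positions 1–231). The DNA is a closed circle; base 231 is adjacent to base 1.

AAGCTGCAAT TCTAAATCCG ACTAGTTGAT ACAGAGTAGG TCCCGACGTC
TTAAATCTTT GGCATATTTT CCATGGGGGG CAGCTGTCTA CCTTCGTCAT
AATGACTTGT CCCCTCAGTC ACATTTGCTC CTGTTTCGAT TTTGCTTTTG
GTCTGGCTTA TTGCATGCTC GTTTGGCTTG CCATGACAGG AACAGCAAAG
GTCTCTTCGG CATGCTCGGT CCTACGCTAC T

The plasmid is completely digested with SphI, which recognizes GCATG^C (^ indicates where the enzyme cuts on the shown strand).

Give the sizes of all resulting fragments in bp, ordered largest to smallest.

SphI sites (GCATGC) start at positions 163, 210.
SphI cuts after base 5 of each site (before the last base), so after positions 167, 214.
Circular molecule, 2 cuts → 2 fragments:
  168–214 → 47 bp
  215–231 then 1–167 → 17 + 167 = 184 bp
Sorted largest to smallest: 184, 47 bp.

184, 47 bp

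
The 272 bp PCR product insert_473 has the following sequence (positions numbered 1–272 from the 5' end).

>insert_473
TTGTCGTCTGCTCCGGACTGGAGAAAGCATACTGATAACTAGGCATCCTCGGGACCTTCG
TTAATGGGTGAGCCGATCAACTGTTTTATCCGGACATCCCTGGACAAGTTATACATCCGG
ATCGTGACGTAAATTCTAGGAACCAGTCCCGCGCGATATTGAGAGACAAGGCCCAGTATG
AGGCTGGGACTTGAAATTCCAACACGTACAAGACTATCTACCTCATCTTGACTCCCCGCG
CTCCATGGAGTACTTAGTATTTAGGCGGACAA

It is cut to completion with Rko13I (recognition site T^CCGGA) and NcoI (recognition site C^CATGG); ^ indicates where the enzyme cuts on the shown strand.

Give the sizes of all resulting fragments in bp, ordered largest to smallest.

127, 77, 29, 27, 12 bp

Rko13I sites (TCCGGA) start at positions 12, 89, 116.
Rko13I cuts after the first base of each site, so after positions 12, 89, 116.
The NcoI site (CCATGG) starts at position 243.
NcoI cuts after the first base of each site, so after position 243.
Combined cut positions: 12, 89, 116, 243.
Linear molecule, 4 cuts → 5 fragments:
  1–12 → 12 bp
  13–89 → 77 bp
  90–116 → 27 bp
  117–243 → 127 bp
  244–272 → 29 bp
Sorted largest to smallest: 127, 77, 29, 27, 12 bp.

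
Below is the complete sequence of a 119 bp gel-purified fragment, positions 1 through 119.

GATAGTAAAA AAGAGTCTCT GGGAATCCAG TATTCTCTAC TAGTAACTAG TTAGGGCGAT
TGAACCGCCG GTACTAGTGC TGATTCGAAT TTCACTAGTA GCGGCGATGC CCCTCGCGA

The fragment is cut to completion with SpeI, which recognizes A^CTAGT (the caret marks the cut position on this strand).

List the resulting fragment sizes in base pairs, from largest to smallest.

39, 27, 25, 21, 7 bp

SpeI sites (ACTAGT) start at positions 39, 46, 73, 94.
SpeI cuts after the first base of each site, so after positions 39, 46, 73, 94.
Linear molecule, 4 cuts → 5 fragments:
  1–39 → 39 bp
  40–46 → 7 bp
  47–73 → 27 bp
  74–94 → 21 bp
  95–119 → 25 bp
Sorted largest to smallest: 39, 27, 25, 21, 7 bp.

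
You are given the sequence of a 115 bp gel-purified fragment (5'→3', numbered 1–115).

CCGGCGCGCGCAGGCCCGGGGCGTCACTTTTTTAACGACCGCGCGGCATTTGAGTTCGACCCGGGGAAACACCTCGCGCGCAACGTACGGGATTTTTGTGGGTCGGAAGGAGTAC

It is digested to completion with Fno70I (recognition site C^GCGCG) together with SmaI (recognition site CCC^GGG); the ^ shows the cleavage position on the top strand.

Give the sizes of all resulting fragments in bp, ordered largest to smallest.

Fno70I sites (CGCGCG) start at positions 5, 40, 75.
Fno70I cuts after the first base of each site, so after positions 5, 40, 75.
SmaI sites (CCCGGG) start at positions 15, 60.
SmaI cuts after base 3 of each site, so after positions 17, 62.
Combined cut positions: 5, 17, 40, 62, 75.
Linear molecule, 5 cuts → 6 fragments:
  1–5 → 5 bp
  6–17 → 12 bp
  18–40 → 23 bp
  41–62 → 22 bp
  63–75 → 13 bp
  76–115 → 40 bp
Sorted largest to smallest: 40, 23, 22, 13, 12, 5 bp.

40, 23, 22, 13, 12, 5 bp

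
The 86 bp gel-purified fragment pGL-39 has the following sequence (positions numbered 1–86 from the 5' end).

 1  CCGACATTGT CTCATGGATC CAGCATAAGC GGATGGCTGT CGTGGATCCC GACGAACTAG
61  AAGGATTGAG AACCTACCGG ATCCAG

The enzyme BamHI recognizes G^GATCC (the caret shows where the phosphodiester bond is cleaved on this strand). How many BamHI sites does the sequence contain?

3

GGATCC occurs starting at positions 16, 44, 79.
BamHI cuts at 3 sites.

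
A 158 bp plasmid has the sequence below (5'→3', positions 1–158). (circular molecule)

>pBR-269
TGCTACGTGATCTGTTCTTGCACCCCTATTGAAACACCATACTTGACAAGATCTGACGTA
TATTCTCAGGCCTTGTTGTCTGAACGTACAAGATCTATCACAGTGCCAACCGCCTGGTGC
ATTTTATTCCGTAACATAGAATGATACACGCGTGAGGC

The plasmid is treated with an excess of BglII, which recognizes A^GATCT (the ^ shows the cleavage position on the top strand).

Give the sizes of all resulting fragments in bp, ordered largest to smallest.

BglII sites (AGATCT) start at positions 49, 91.
BglII cuts after the first base of each site, so after positions 49, 91.
Circular molecule, 2 cuts → 2 fragments:
  50–91 → 42 bp
  92–158 then 1–49 → 67 + 49 = 116 bp
Sorted largest to smallest: 116, 42 bp.

116, 42 bp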